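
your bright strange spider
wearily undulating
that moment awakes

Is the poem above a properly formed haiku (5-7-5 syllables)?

Line 1: "your bright strange spider": 1+1+1+2 = 5 ✓
Line 2: "wearily undulating": 3+4 = 7 ✓
Line 3: "that moment awakes": 1+2+2 = 5 ✓

Yes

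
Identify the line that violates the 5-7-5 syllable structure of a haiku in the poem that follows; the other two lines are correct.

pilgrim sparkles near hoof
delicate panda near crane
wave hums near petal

The first line

Line 1: "pilgrim sparkles near hoof": 2+2+1+1 = 6 (expected 5)
Line 2: "delicate panda near crane": 3+2+1+1 = 7 ✓
Line 3: "wave hums near petal": 1+1+1+2 = 5 ✓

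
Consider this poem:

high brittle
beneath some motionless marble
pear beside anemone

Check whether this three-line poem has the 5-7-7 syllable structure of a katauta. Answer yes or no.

No

Line 1: high(1) + brittle(2) = 3 (expected 5)
Line 2: beneath(2) + some(1) + motionless(3) + marble(2) = 8 (expected 7)
Line 3: pear(1) + beside(2) + anemone(4) = 7 ✓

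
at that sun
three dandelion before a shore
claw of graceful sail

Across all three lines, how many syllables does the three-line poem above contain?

Line 1: "at that sun": 1+1+1 = 3
Line 2: "three dandelion before a shore": 1+4+2+1+1 = 9
Line 3: "claw of graceful sail": 1+1+2+1 = 5
Total: 3 + 9 + 5 = 17

17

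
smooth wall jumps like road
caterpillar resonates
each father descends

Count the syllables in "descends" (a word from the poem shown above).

2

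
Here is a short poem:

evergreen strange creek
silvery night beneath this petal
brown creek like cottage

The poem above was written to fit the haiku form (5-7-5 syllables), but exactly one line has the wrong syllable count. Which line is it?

Line 1: evergreen (3), strange (1), creek (1) → 5 ✓
Line 2: silvery (3), night (1), beneath (2), this (1), petal (2) → 9 (expected 7)
Line 3: brown (1), creek (1), like (1), cottage (2) → 5 ✓

The second line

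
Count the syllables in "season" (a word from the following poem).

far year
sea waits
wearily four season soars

2

"season" has 2 syllables.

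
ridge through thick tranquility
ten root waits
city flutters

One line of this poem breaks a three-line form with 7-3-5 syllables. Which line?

Line 3

Line 1: ridge (1), through (1), thick (1), tranquility (4) → 7 ✓
Line 2: ten (1), root (1), waits (1) → 3 ✓
Line 3: city (2), flutters (2) → 4 (expected 5)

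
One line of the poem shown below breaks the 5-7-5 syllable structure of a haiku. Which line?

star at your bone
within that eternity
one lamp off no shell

The first line

Line 1: star (1), at (1), your (1), bone (1) → 4 (expected 5)
Line 2: within (2), that (1), eternity (4) → 7 ✓
Line 3: one (1), lamp (1), off (1), no (1), shell (1) → 5 ✓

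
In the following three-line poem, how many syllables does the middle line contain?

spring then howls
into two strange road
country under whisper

5

The middle line: into(2) + two(1) + strange(1) + road(1) = 5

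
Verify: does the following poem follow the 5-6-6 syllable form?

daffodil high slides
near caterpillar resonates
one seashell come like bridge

Line 1: daffodil(3) + high(1) + slides(1) = 5 ✓
Line 2: near(1) + caterpillar(4) + resonates(3) = 8 (expected 6)
Line 3: one(1) + seashell(2) + come(1) + like(1) + bridge(1) = 6 ✓

No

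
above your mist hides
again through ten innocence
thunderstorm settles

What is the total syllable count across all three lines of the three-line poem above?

17

Line 1: above (2), your (1), mist (1), hides (1) → 5
Line 2: again (2), through (1), ten (1), innocence (3) → 7
Line 3: thunderstorm (3), settles (2) → 5
Total: 5 + 7 + 5 = 17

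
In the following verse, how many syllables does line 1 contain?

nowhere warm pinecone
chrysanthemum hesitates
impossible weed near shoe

Line 1: "nowhere warm pinecone": 2+1+2 = 5

5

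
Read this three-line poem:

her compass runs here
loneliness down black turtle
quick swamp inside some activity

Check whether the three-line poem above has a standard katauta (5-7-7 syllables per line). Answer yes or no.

Line 1: her(1) + compass(2) + runs(1) + here(1) = 5 ✓
Line 2: loneliness(3) + down(1) + black(1) + turtle(2) = 7 ✓
Line 3: quick(1) + swamp(1) + inside(2) + some(1) + activity(4) = 9 (expected 7)

No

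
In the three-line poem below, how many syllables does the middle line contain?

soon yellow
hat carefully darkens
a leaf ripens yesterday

The middle line: hat (1), carefully (3), darkens (2) → 6

6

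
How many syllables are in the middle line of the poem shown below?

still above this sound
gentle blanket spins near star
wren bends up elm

The middle line: gentle (2), blanket (2), spins (1), near (1), star (1) → 7

7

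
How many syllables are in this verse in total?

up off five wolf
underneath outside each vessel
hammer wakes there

16

Line 1: up(1) + off(1) + five(1) + wolf(1) = 4
Line 2: underneath(3) + outside(2) + each(1) + vessel(2) = 8
Line 3: hammer(2) + wakes(1) + there(1) = 4
Total: 4 + 8 + 4 = 16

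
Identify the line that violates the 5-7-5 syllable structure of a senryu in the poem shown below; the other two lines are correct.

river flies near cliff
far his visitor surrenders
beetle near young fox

The second line

Line 1: river(2) + flies(1) + near(1) + cliff(1) = 5 ✓
Line 2: far(1) + his(1) + visitor(3) + surrenders(3) = 8 (expected 7)
Line 3: beetle(2) + near(1) + young(1) + fox(1) = 5 ✓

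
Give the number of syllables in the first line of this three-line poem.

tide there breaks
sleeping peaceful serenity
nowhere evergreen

3

The first line: tide(1) + there(1) + breaks(1) = 3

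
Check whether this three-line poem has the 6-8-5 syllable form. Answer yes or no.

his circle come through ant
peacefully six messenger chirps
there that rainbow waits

Line 1: "his circle come through ant": 1+2+1+1+1 = 6 ✓
Line 2: "peacefully six messenger chirps": 3+1+3+1 = 8 ✓
Line 3: "there that rainbow waits": 1+1+2+1 = 5 ✓

Yes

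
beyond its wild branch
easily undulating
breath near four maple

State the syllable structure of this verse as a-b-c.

5-7-5

Line 1: "beyond its wild branch": 2+1+1+1 = 5
Line 2: "easily undulating": 3+4 = 7
Line 3: "breath near four maple": 1+1+1+2 = 5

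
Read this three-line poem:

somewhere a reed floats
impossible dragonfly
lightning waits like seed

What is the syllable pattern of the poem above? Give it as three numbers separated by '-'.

Line 1: "somewhere a reed floats": 2+1+1+1 = 5
Line 2: "impossible dragonfly": 4+3 = 7
Line 3: "lightning waits like seed": 2+1+1+1 = 5

5-7-5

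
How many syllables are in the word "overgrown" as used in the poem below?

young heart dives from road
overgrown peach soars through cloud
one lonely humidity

3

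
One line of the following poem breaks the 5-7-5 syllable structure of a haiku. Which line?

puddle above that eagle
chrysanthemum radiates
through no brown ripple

Line 1: "puddle above that eagle": 2+2+1+2 = 7 (expected 5)
Line 2: "chrysanthemum radiates": 4+3 = 7 ✓
Line 3: "through no brown ripple": 1+1+1+2 = 5 ✓

The first line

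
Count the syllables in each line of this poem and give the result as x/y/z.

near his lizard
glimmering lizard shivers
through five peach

Line 1: near (1), his (1), lizard (2) → 4
Line 2: glimmering (3), lizard (2), shivers (2) → 7
Line 3: through (1), five (1), peach (1) → 3

4/7/3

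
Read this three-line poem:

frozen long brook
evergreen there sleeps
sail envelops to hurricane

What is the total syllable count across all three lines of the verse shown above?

Line 1: frozen (2), long (1), brook (1) → 4
Line 2: evergreen (3), there (1), sleeps (1) → 5
Line 3: sail (1), envelops (3), to (1), hurricane (3) → 8
Total: 4 + 5 + 8 = 17

17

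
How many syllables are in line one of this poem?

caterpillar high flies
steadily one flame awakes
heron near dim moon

6

Line one: "caterpillar high flies": 4+1+1 = 6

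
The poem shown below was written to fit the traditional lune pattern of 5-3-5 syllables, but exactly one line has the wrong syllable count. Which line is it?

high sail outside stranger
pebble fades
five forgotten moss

Line 1: high (1), sail (1), outside (2), stranger (2) → 6 (expected 5)
Line 2: pebble (2), fades (1) → 3 ✓
Line 3: five (1), forgotten (3), moss (1) → 5 ✓

The first line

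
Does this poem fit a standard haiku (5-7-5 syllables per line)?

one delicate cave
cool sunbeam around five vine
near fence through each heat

Yes

Line 1: one(1) + delicate(3) + cave(1) = 5 ✓
Line 2: cool(1) + sunbeam(2) + around(2) + five(1) + vine(1) = 7 ✓
Line 3: near(1) + fence(1) + through(1) + each(1) + heat(1) = 5 ✓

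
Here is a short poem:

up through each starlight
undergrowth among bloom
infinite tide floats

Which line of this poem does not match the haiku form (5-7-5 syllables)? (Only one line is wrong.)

Line 2

Line 1: up(1) + through(1) + each(1) + starlight(2) = 5 ✓
Line 2: undergrowth(3) + among(2) + bloom(1) = 6 (expected 7)
Line 3: infinite(3) + tide(1) + floats(1) = 5 ✓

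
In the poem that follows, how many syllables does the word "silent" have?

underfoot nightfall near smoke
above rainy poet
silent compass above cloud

2

"silent" has 2 syllables.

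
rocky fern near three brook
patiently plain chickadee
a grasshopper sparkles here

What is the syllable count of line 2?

Line 2: patiently(3) + plain(1) + chickadee(3) = 7

7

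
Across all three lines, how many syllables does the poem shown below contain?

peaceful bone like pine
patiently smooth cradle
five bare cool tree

Line 1: "peaceful bone like pine": 2+1+1+1 = 5
Line 2: "patiently smooth cradle": 3+1+2 = 6
Line 3: "five bare cool tree": 1+1+1+1 = 4
Total: 5 + 6 + 4 = 15

15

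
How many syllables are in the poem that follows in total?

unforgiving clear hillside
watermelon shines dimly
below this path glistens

Line 1: "unforgiving clear hillside": 4+1+2 = 7
Line 2: "watermelon shines dimly": 4+1+2 = 7
Line 3: "below this path glistens": 2+1+1+2 = 6
Total: 7 + 7 + 6 = 20

20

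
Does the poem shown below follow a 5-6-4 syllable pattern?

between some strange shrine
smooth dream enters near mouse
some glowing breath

Yes

Line 1: between(2) + some(1) + strange(1) + shrine(1) = 5 ✓
Line 2: smooth(1) + dream(1) + enters(2) + near(1) + mouse(1) = 6 ✓
Line 3: some(1) + glowing(2) + breath(1) = 4 ✓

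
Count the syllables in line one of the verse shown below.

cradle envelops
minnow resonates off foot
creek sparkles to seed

5

Line one: cradle(2) + envelops(3) = 5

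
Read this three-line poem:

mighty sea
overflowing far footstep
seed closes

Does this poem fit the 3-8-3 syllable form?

No

Line 1: mighty (2), sea (1) → 3 ✓
Line 2: overflowing (4), far (1), footstep (2) → 7 (expected 8)
Line 3: seed (1), closes (2) → 3 ✓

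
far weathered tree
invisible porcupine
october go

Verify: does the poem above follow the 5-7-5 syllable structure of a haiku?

No

Line 1: far(1) + weathered(2) + tree(1) = 4 (expected 5)
Line 2: invisible(4) + porcupine(3) = 7 ✓
Line 3: october(3) + go(1) = 4 (expected 5)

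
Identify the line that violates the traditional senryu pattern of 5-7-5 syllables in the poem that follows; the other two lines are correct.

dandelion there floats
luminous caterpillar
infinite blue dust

Line 1

Line 1: dandelion(4) + there(1) + floats(1) = 6 (expected 5)
Line 2: luminous(3) + caterpillar(4) = 7 ✓
Line 3: infinite(3) + blue(1) + dust(1) = 5 ✓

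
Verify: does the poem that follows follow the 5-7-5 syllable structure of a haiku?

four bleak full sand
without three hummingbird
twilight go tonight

No

Line 1: "four bleak full sand": 1+1+1+1 = 4 (expected 5)
Line 2: "without three hummingbird": 2+1+3 = 6 (expected 7)
Line 3: "twilight go tonight": 2+1+2 = 5 ✓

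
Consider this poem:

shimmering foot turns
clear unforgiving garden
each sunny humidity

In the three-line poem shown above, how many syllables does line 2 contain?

Line 2: "clear unforgiving garden": 1+4+2 = 7

7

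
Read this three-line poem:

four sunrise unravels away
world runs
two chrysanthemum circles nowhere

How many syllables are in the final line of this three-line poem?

The final line: two (1), chrysanthemum (4), circles (2), nowhere (2) → 9

9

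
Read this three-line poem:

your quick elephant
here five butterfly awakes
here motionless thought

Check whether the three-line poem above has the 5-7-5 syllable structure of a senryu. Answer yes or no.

Line 1: "your quick elephant": 1+1+3 = 5 ✓
Line 2: "here five butterfly awakes": 1+1+3+2 = 7 ✓
Line 3: "here motionless thought": 1+3+1 = 5 ✓

Yes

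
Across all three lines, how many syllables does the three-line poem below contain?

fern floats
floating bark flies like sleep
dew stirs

Line 1: fern (1), floats (1) → 2
Line 2: floating (2), bark (1), flies (1), like (1), sleep (1) → 6
Line 3: dew (1), stirs (1) → 2
Total: 2 + 6 + 2 = 10

10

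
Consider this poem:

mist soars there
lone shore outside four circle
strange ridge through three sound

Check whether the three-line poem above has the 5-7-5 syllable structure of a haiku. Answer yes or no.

No

Line 1: mist (1), soars (1), there (1) → 3 (expected 5)
Line 2: lone (1), shore (1), outside (2), four (1), circle (2) → 7 ✓
Line 3: strange (1), ridge (1), through (1), three (1), sound (1) → 5 ✓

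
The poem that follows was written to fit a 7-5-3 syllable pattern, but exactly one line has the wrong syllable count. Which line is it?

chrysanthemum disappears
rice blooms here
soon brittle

Line 1: chrysanthemum(4) + disappears(3) = 7 ✓
Line 2: rice(1) + blooms(1) + here(1) = 3 (expected 5)
Line 3: soon(1) + brittle(2) = 3 ✓

Line 2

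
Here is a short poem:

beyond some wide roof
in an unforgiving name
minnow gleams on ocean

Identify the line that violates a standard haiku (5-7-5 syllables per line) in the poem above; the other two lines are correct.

The third line

Line 1: "beyond some wide roof": 2+1+1+1 = 5 ✓
Line 2: "in an unforgiving name": 1+1+4+1 = 7 ✓
Line 3: "minnow gleams on ocean": 2+1+1+2 = 6 (expected 5)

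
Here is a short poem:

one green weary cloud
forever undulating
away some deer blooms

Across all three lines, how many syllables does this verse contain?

17

Line 1: one (1), green (1), weary (2), cloud (1) → 5
Line 2: forever (3), undulating (4) → 7
Line 3: away (2), some (1), deer (1), blooms (1) → 5
Total: 5 + 7 + 5 = 17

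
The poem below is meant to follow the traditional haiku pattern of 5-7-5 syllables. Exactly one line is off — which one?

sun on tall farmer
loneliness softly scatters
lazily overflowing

Line 1: "sun on tall farmer": 1+1+1+2 = 5 ✓
Line 2: "loneliness softly scatters": 3+2+2 = 7 ✓
Line 3: "lazily overflowing": 3+4 = 7 (expected 5)

The third line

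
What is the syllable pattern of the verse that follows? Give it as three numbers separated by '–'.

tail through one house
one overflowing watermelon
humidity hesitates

4–9–7

Line 1: tail(1) + through(1) + one(1) + house(1) = 4
Line 2: one(1) + overflowing(4) + watermelon(4) = 9
Line 3: humidity(4) + hesitates(3) = 7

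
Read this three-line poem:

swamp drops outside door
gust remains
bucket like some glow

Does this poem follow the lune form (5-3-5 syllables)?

Line 1: swamp(1) + drops(1) + outside(2) + door(1) = 5 ✓
Line 2: gust(1) + remains(2) = 3 ✓
Line 3: bucket(2) + like(1) + some(1) + glow(1) = 5 ✓

Yes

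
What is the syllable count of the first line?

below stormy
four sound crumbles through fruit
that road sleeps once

The first line: below (2), stormy (2) → 4

4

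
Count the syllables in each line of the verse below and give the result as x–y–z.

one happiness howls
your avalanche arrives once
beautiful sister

5–7–5

Line 1: "one happiness howls": 1+3+1 = 5
Line 2: "your avalanche arrives once": 1+3+2+1 = 7
Line 3: "beautiful sister": 3+2 = 5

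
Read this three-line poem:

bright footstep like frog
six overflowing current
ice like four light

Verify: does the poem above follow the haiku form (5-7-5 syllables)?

No

Line 1: bright (1), footstep (2), like (1), frog (1) → 5 ✓
Line 2: six (1), overflowing (4), current (2) → 7 ✓
Line 3: ice (1), like (1), four (1), light (1) → 4 (expected 5)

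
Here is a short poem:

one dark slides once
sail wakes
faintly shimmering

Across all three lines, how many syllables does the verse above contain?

11

Line 1: one(1) + dark(1) + slides(1) + once(1) = 4
Line 2: sail(1) + wakes(1) = 2
Line 3: faintly(2) + shimmering(3) = 5
Total: 4 + 2 + 5 = 11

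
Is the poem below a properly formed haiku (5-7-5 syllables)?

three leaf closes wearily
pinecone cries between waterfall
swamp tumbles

No

Line 1: three(1) + leaf(1) + closes(2) + wearily(3) = 7 (expected 5)
Line 2: pinecone(2) + cries(1) + between(2) + waterfall(3) = 8 (expected 7)
Line 3: swamp(1) + tumbles(2) = 3 (expected 5)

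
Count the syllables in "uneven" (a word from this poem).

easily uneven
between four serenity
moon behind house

3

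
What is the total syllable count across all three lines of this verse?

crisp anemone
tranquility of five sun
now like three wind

16

Line 1: crisp(1) + anemone(4) = 5
Line 2: tranquility(4) + of(1) + five(1) + sun(1) = 7
Line 3: now(1) + like(1) + three(1) + wind(1) = 4
Total: 5 + 7 + 4 = 16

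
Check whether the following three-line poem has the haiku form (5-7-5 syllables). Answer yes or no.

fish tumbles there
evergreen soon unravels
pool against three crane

Line 1: "fish tumbles there": 1+2+1 = 4 (expected 5)
Line 2: "evergreen soon unravels": 3+1+3 = 7 ✓
Line 3: "pool against three crane": 1+2+1+1 = 5 ✓

No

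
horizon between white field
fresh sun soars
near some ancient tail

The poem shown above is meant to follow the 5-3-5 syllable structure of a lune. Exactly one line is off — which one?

Line 1: horizon(3) + between(2) + white(1) + field(1) = 7 (expected 5)
Line 2: fresh(1) + sun(1) + soars(1) = 3 ✓
Line 3: near(1) + some(1) + ancient(2) + tail(1) = 5 ✓

Line 1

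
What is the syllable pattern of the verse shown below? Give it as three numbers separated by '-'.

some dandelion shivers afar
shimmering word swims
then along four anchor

Line 1: "some dandelion shivers afar": 1+4+2+2 = 9
Line 2: "shimmering word swims": 3+1+1 = 5
Line 3: "then along four anchor": 1+2+1+2 = 6

9-5-6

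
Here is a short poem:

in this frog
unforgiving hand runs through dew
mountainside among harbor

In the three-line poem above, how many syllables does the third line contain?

7

The third line: mountainside(3) + among(2) + harbor(2) = 7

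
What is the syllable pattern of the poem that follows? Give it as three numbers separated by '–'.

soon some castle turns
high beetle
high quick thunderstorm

Line 1: soon (1), some (1), castle (2), turns (1) → 5
Line 2: high (1), beetle (2) → 3
Line 3: high (1), quick (1), thunderstorm (3) → 5

5–3–5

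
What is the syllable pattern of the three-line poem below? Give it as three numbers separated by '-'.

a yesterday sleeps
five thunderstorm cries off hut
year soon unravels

5-7-5

Line 1: a(1) + yesterday(3) + sleeps(1) = 5
Line 2: five(1) + thunderstorm(3) + cries(1) + off(1) + hut(1) = 7
Line 3: year(1) + soon(1) + unravels(3) = 5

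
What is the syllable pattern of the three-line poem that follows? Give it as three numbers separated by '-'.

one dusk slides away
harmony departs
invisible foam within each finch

5-5-9

Line 1: one(1) + dusk(1) + slides(1) + away(2) = 5
Line 2: harmony(3) + departs(2) = 5
Line 3: invisible(4) + foam(1) + within(2) + each(1) + finch(1) = 9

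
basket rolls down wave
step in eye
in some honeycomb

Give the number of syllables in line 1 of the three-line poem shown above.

5

Line 1: basket(2) + rolls(1) + down(1) + wave(1) = 5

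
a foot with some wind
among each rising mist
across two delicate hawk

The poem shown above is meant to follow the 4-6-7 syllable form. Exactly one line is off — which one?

The first line

Line 1: "a foot with some wind": 1+1+1+1+1 = 5 (expected 4)
Line 2: "among each rising mist": 2+1+2+1 = 6 ✓
Line 3: "across two delicate hawk": 2+1+3+1 = 7 ✓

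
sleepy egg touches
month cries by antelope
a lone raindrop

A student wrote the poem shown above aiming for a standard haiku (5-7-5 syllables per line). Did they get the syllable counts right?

No

Line 1: sleepy(2) + egg(1) + touches(2) = 5 ✓
Line 2: month(1) + cries(1) + by(1) + antelope(3) = 6 (expected 7)
Line 3: a(1) + lone(1) + raindrop(2) = 4 (expected 5)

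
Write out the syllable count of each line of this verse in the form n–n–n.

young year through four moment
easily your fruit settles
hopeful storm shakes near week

6–7–6

Line 1: young(1) + year(1) + through(1) + four(1) + moment(2) = 6
Line 2: easily(3) + your(1) + fruit(1) + settles(2) = 7
Line 3: hopeful(2) + storm(1) + shakes(1) + near(1) + week(1) = 6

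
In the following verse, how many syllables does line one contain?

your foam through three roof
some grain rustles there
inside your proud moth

5

Line one: your (1), foam (1), through (1), three (1), roof (1) → 5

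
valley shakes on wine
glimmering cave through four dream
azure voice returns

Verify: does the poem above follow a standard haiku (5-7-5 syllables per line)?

Line 1: "valley shakes on wine": 2+1+1+1 = 5 ✓
Line 2: "glimmering cave through four dream": 3+1+1+1+1 = 7 ✓
Line 3: "azure voice returns": 2+1+2 = 5 ✓

Yes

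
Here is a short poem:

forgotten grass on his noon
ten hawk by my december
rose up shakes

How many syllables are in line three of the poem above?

3

Line three: "rose up shakes": 1+1+1 = 3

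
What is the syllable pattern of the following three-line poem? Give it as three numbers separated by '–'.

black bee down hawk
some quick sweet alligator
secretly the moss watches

Line 1: black (1), bee (1), down (1), hawk (1) → 4
Line 2: some (1), quick (1), sweet (1), alligator (4) → 7
Line 3: secretly (3), the (1), moss (1), watches (2) → 7

4–7–7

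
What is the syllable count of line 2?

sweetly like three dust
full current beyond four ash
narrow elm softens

7

Line 2: full(1) + current(2) + beyond(2) + four(1) + ash(1) = 7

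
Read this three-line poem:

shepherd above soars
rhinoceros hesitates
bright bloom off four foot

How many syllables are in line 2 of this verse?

Line 2: "rhinoceros hesitates": 4+3 = 7

7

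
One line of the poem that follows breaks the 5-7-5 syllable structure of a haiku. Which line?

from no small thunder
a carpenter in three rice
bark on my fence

The third line

Line 1: from (1), no (1), small (1), thunder (2) → 5 ✓
Line 2: a (1), carpenter (3), in (1), three (1), rice (1) → 7 ✓
Line 3: bark (1), on (1), my (1), fence (1) → 4 (expected 5)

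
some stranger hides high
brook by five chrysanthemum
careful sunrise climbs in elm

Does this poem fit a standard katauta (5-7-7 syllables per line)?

Line 1: some (1), stranger (2), hides (1), high (1) → 5 ✓
Line 2: brook (1), by (1), five (1), chrysanthemum (4) → 7 ✓
Line 3: careful (2), sunrise (2), climbs (1), in (1), elm (1) → 7 ✓

Yes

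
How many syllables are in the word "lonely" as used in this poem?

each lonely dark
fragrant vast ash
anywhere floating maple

2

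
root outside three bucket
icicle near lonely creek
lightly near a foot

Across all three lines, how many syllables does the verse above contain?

18

Line 1: "root outside three bucket": 1+2+1+2 = 6
Line 2: "icicle near lonely creek": 3+1+2+1 = 7
Line 3: "lightly near a foot": 2+1+1+1 = 5
Total: 6 + 7 + 5 = 18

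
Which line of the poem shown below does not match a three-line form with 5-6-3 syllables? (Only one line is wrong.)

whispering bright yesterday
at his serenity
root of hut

The first line

Line 1: "whispering bright yesterday": 3+1+3 = 7 (expected 5)
Line 2: "at his serenity": 1+1+4 = 6 ✓
Line 3: "root of hut": 1+1+1 = 3 ✓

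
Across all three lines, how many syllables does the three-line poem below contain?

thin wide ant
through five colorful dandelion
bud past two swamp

Line 1: "thin wide ant": 1+1+1 = 3
Line 2: "through five colorful dandelion": 1+1+3+4 = 9
Line 3: "bud past two swamp": 1+1+1+1 = 4
Total: 3 + 9 + 4 = 16

16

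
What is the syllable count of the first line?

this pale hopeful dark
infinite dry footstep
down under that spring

The first line: "this pale hopeful dark": 1+1+2+1 = 5

5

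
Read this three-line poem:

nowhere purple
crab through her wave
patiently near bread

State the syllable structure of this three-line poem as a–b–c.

Line 1: "nowhere purple": 2+2 = 4
Line 2: "crab through her wave": 1+1+1+1 = 4
Line 3: "patiently near bread": 3+1+1 = 5

4–4–5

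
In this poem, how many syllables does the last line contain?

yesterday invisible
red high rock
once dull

The last line: once (1), dull (1) → 2

2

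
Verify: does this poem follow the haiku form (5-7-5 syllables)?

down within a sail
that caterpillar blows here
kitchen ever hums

Line 1: "down within a sail": 1+2+1+1 = 5 ✓
Line 2: "that caterpillar blows here": 1+4+1+1 = 7 ✓
Line 3: "kitchen ever hums": 2+2+1 = 5 ✓

Yes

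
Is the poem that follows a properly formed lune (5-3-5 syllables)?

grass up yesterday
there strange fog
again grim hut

No

Line 1: grass (1), up (1), yesterday (3) → 5 ✓
Line 2: there (1), strange (1), fog (1) → 3 ✓
Line 3: again (2), grim (1), hut (1) → 4 (expected 5)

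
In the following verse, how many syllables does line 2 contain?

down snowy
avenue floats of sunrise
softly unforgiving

Line 2: "avenue floats of sunrise": 3+1+1+2 = 7

7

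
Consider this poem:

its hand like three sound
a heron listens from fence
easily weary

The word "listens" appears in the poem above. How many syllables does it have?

"listens" has 2 syllables.

2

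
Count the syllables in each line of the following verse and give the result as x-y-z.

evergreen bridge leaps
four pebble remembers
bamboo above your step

Line 1: "evergreen bridge leaps": 3+1+1 = 5
Line 2: "four pebble remembers": 1+2+3 = 6
Line 3: "bamboo above your step": 2+2+1+1 = 6

5-6-6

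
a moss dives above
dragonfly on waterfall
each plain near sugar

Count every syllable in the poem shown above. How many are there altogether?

17

Line 1: "a moss dives above": 1+1+1+2 = 5
Line 2: "dragonfly on waterfall": 3+1+3 = 7
Line 3: "each plain near sugar": 1+1+1+2 = 5
Total: 5 + 7 + 5 = 17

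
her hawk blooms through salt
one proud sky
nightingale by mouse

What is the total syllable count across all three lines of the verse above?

13

Line 1: her(1) + hawk(1) + blooms(1) + through(1) + salt(1) = 5
Line 2: one(1) + proud(1) + sky(1) = 3
Line 3: nightingale(3) + by(1) + mouse(1) = 5
Total: 5 + 3 + 5 = 13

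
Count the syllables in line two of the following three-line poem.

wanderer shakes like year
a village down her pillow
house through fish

Line two: a (1), village (2), down (1), her (1), pillow (2) → 7

7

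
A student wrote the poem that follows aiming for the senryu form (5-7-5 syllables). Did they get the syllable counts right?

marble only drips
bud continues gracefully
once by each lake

Line 1: marble (2), only (2), drips (1) → 5 ✓
Line 2: bud (1), continues (3), gracefully (3) → 7 ✓
Line 3: once (1), by (1), each (1), lake (1) → 4 (expected 5)

No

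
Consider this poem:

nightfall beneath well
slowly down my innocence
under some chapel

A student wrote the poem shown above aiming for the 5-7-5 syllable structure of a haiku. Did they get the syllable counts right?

Yes

Line 1: nightfall (2), beneath (2), well (1) → 5 ✓
Line 2: slowly (2), down (1), my (1), innocence (3) → 7 ✓
Line 3: under (2), some (1), chapel (2) → 5 ✓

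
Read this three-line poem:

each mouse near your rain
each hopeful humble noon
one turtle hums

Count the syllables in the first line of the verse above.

5

The first line: each (1), mouse (1), near (1), your (1), rain (1) → 5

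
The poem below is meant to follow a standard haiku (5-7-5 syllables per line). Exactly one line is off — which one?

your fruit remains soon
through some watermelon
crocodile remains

The second line

Line 1: "your fruit remains soon": 1+1+2+1 = 5 ✓
Line 2: "through some watermelon": 1+1+4 = 6 (expected 7)
Line 3: "crocodile remains": 3+2 = 5 ✓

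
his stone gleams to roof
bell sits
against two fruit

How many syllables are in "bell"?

1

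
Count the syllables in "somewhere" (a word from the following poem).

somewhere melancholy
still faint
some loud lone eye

2

"somewhere" has 2 syllables.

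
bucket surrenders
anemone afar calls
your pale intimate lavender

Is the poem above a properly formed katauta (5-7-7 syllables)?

Line 1: "bucket surrenders": 2+3 = 5 ✓
Line 2: "anemone afar calls": 4+2+1 = 7 ✓
Line 3: "your pale intimate lavender": 1+1+3+3 = 8 (expected 7)

No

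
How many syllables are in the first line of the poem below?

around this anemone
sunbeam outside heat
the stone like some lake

The first line: around(2) + this(1) + anemone(4) = 7

7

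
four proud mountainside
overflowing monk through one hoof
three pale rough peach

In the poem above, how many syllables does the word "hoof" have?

1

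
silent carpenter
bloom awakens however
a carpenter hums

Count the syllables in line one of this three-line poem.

Line one: "silent carpenter": 2+3 = 5

5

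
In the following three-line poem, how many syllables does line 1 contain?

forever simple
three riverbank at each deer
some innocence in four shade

Line 1: forever (3), simple (2) → 5

5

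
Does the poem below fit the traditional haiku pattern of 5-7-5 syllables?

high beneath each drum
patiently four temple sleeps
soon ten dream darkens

Yes

Line 1: high (1), beneath (2), each (1), drum (1) → 5 ✓
Line 2: patiently (3), four (1), temple (2), sleeps (1) → 7 ✓
Line 3: soon (1), ten (1), dream (1), darkens (2) → 5 ✓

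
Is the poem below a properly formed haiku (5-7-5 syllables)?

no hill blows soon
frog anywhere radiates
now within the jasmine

Line 1: "no hill blows soon": 1+1+1+1 = 4 (expected 5)
Line 2: "frog anywhere radiates": 1+3+3 = 7 ✓
Line 3: "now within the jasmine": 1+2+1+2 = 6 (expected 5)

No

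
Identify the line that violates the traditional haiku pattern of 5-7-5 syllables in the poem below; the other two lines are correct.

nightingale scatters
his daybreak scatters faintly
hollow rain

Line 3

Line 1: "nightingale scatters": 3+2 = 5 ✓
Line 2: "his daybreak scatters faintly": 1+2+2+2 = 7 ✓
Line 3: "hollow rain": 2+1 = 3 (expected 5)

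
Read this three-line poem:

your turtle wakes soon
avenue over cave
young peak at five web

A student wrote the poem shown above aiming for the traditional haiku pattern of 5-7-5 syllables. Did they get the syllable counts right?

No

Line 1: your(1) + turtle(2) + wakes(1) + soon(1) = 5 ✓
Line 2: avenue(3) + over(2) + cave(1) = 6 (expected 7)
Line 3: young(1) + peak(1) + at(1) + five(1) + web(1) = 5 ✓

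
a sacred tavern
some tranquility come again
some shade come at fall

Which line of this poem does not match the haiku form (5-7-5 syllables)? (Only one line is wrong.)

Line 1: a(1) + sacred(2) + tavern(2) = 5 ✓
Line 2: some(1) + tranquility(4) + come(1) + again(2) = 8 (expected 7)
Line 3: some(1) + shade(1) + come(1) + at(1) + fall(1) = 5 ✓

Line 2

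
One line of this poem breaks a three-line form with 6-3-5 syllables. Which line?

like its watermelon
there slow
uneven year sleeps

Line 1: "like its watermelon": 1+1+4 = 6 ✓
Line 2: "there slow": 1+1 = 2 (expected 3)
Line 3: "uneven year sleeps": 3+1+1 = 5 ✓

The second line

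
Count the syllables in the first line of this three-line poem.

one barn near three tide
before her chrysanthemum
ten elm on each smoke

5

The first line: one (1), barn (1), near (1), three (1), tide (1) → 5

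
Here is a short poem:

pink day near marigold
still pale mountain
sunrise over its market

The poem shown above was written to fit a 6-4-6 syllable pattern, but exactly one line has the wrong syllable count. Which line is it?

The third line

Line 1: pink(1) + day(1) + near(1) + marigold(3) = 6 ✓
Line 2: still(1) + pale(1) + mountain(2) = 4 ✓
Line 3: sunrise(2) + over(2) + its(1) + market(2) = 7 (expected 6)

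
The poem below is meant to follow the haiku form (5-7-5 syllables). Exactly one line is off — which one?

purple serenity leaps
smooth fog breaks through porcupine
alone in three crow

Line 1

Line 1: purple (2), serenity (4), leaps (1) → 7 (expected 5)
Line 2: smooth (1), fog (1), breaks (1), through (1), porcupine (3) → 7 ✓
Line 3: alone (2), in (1), three (1), crow (1) → 5 ✓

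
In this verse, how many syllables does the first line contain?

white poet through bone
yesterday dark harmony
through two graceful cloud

The first line: white (1), poet (2), through (1), bone (1) → 5

5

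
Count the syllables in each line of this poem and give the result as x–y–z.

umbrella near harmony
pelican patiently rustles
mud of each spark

7–8–4

Line 1: "umbrella near harmony": 3+1+3 = 7
Line 2: "pelican patiently rustles": 3+3+2 = 8
Line 3: "mud of each spark": 1+1+1+1 = 4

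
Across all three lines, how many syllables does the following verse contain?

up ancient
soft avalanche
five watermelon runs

Line 1: "up ancient": 1+2 = 3
Line 2: "soft avalanche": 1+3 = 4
Line 3: "five watermelon runs": 1+4+1 = 6
Total: 3 + 4 + 6 = 13

13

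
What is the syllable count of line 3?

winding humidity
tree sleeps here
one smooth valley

4

Line 3: one(1) + smooth(1) + valley(2) = 4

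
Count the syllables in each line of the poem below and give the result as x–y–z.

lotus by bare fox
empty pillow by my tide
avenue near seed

Line 1: "lotus by bare fox": 2+1+1+1 = 5
Line 2: "empty pillow by my tide": 2+2+1+1+1 = 7
Line 3: "avenue near seed": 3+1+1 = 5

5–7–5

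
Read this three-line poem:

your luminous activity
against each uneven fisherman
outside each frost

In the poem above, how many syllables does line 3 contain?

4

Line 3: outside(2) + each(1) + frost(1) = 4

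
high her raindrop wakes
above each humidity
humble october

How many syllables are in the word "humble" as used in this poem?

2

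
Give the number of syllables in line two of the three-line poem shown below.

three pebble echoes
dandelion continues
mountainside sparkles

7

Line two: dandelion(4) + continues(3) = 7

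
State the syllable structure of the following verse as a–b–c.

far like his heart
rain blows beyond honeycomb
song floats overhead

Line 1: far(1) + like(1) + his(1) + heart(1) = 4
Line 2: rain(1) + blows(1) + beyond(2) + honeycomb(3) = 7
Line 3: song(1) + floats(1) + overhead(3) = 5

4–7–5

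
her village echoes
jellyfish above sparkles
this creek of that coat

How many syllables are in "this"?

1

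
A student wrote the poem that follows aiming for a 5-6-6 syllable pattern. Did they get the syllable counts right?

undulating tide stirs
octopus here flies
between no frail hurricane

No

Line 1: undulating(4) + tide(1) + stirs(1) = 6 (expected 5)
Line 2: octopus(3) + here(1) + flies(1) = 5 (expected 6)
Line 3: between(2) + no(1) + frail(1) + hurricane(3) = 7 (expected 6)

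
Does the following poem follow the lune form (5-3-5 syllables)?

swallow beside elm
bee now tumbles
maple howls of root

No

Line 1: "swallow beside elm": 2+2+1 = 5 ✓
Line 2: "bee now tumbles": 1+1+2 = 4 (expected 3)
Line 3: "maple howls of root": 2+1+1+1 = 5 ✓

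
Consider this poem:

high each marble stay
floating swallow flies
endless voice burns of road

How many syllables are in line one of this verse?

Line one: high (1), each (1), marble (2), stay (1) → 5

5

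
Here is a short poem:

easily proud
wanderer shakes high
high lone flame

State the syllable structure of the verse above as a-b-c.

Line 1: "easily proud": 3+1 = 4
Line 2: "wanderer shakes high": 3+1+1 = 5
Line 3: "high lone flame": 1+1+1 = 3

4-5-3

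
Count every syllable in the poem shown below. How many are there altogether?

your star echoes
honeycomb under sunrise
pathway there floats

15

Line 1: your(1) + star(1) + echoes(2) = 4
Line 2: honeycomb(3) + under(2) + sunrise(2) = 7
Line 3: pathway(2) + there(1) + floats(1) = 4
Total: 4 + 7 + 4 = 15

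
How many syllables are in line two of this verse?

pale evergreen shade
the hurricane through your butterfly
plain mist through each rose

9

Line two: the(1) + hurricane(3) + through(1) + your(1) + butterfly(3) = 9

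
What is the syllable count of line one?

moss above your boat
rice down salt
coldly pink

5

Line one: "moss above your boat": 1+2+1+1 = 5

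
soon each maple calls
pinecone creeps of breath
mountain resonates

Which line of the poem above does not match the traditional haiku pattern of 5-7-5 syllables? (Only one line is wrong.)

Line 1: soon(1) + each(1) + maple(2) + calls(1) = 5 ✓
Line 2: pinecone(2) + creeps(1) + of(1) + breath(1) = 5 (expected 7)
Line 3: mountain(2) + resonates(3) = 5 ✓

Line 2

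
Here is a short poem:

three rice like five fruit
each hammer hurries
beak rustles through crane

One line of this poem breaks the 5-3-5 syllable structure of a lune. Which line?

Line 2

Line 1: "three rice like five fruit": 1+1+1+1+1 = 5 ✓
Line 2: "each hammer hurries": 1+2+2 = 5 (expected 3)
Line 3: "beak rustles through crane": 1+2+1+1 = 5 ✓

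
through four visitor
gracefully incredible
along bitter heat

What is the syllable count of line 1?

5

Line 1: "through four visitor": 1+1+3 = 5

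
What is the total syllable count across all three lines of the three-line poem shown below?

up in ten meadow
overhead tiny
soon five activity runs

Line 1: up(1) + in(1) + ten(1) + meadow(2) = 5
Line 2: overhead(3) + tiny(2) = 5
Line 3: soon(1) + five(1) + activity(4) + runs(1) = 7
Total: 5 + 5 + 7 = 17

17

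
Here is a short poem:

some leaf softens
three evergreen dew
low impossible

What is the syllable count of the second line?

5

The second line: three (1), evergreen (3), dew (1) → 5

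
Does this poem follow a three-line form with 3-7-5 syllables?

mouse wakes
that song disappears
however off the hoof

Line 1: mouse (1), wakes (1) → 2 (expected 3)
Line 2: that (1), song (1), disappears (3) → 5 (expected 7)
Line 3: however (3), off (1), the (1), hoof (1) → 6 (expected 5)

No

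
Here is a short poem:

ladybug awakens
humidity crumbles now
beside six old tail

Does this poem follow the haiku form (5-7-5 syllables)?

No

Line 1: ladybug (3), awakens (3) → 6 (expected 5)
Line 2: humidity (4), crumbles (2), now (1) → 7 ✓
Line 3: beside (2), six (1), old (1), tail (1) → 5 ✓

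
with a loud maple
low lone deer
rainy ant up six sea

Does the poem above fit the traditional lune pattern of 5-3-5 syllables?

Line 1: "with a loud maple": 1+1+1+2 = 5 ✓
Line 2: "low lone deer": 1+1+1 = 3 ✓
Line 3: "rainy ant up six sea": 2+1+1+1+1 = 6 (expected 5)

No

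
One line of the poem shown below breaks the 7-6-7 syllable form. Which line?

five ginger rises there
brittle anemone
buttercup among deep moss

Line 1

Line 1: five(1) + ginger(2) + rises(2) + there(1) = 6 (expected 7)
Line 2: brittle(2) + anemone(4) = 6 ✓
Line 3: buttercup(3) + among(2) + deep(1) + moss(1) = 7 ✓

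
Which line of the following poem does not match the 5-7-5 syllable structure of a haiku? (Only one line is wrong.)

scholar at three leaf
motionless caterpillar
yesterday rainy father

Line 1: scholar (2), at (1), three (1), leaf (1) → 5 ✓
Line 2: motionless (3), caterpillar (4) → 7 ✓
Line 3: yesterday (3), rainy (2), father (2) → 7 (expected 5)

The third line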